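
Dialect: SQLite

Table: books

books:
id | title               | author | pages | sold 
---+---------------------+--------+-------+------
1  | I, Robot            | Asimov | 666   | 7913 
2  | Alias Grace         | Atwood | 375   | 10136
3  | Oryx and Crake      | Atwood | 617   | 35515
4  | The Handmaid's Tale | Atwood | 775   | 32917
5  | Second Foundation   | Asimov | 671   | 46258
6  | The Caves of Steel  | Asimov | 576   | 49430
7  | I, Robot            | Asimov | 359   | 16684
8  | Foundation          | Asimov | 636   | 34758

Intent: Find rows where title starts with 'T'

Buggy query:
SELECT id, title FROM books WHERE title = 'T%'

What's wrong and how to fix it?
Bug: '=' compares the literal string including the % character; pattern matching needs LIKE

Fix: Use LIKE for wildcard pattern matching

Corrected query:
SELECT id, title FROM books WHERE title LIKE 'T%'

Result:
id | title              
---+--------------------
4  | The Handmaid's Tale
6  | The Caves of Steel 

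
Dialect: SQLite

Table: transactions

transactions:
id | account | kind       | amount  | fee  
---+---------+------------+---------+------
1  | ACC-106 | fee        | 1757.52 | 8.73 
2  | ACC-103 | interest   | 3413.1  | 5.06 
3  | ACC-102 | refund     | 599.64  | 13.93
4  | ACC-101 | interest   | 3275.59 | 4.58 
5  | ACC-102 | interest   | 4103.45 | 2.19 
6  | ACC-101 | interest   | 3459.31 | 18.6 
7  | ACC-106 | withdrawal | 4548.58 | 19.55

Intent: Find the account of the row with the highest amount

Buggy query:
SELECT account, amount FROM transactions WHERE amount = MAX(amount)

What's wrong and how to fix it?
Bug: WHERE is evaluated per row; an aggregate over the whole table isn't defined there

Fix: Wrap MAX in a scalar subquery so WHERE compares against a single value

Corrected query:
SELECT account, amount FROM transactions WHERE amount = (SELECT MAX(amount) FROM transactions)

Result:
account | amount 
--------+--------
ACC-106 | 4548.58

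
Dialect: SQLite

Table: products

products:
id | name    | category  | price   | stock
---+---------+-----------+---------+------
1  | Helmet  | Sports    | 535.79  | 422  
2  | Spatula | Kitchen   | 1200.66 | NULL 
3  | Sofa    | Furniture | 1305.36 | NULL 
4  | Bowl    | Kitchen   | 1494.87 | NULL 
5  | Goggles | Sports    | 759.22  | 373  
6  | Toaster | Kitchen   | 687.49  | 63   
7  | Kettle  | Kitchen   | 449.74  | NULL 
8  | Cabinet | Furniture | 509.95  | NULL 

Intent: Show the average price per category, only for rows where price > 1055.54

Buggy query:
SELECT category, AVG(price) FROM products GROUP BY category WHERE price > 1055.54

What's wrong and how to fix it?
Bug: WHERE cannot follow GROUP BY

Fix: Move the WHERE clause before GROUP BY

Corrected query:
SELECT category, AVG(price) FROM products WHERE price > 1055.54 GROUP BY category

Result:
category  | AVG(price)
----------+-----------
Furniture | 1305.36   
Kitchen   | 1347.765  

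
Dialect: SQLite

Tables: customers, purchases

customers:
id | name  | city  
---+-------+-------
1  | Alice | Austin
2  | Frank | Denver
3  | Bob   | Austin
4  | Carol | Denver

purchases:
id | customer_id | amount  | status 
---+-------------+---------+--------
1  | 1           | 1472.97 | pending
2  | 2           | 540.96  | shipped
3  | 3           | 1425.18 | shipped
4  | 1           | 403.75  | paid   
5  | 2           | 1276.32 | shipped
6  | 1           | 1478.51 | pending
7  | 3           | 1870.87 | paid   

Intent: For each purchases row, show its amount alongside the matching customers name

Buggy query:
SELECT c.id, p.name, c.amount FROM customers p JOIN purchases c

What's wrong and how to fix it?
Bug: JOIN with no ON clause produces a cartesian product; every purchases row pairs with every customers row

Fix: Add ON c.customer_id = p.id to the JOIN

Corrected query:
SELECT c.id, p.name, c.amount FROM customers p JOIN purchases c ON c.customer_id = p.id

Result:
id | name  | amount 
---+-------+--------
1  | Alice | 1472.97
2  | Frank | 540.96 
3  | Bob   | 1425.18
4  | Alice | 403.75 
5  | Frank | 1276.32
6  | Alice | 1478.51
7  | Bob   | 1870.87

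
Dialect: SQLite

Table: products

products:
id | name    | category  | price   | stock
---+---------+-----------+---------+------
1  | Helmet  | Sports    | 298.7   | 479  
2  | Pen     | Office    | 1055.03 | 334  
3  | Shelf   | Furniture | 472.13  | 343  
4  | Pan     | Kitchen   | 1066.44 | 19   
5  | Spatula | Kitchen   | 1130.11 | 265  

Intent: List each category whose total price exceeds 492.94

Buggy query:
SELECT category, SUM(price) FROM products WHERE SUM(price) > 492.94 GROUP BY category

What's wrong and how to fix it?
Bug: Aggregate functions cannot appear in a WHERE clause

Fix: Use HAVING (which filters groups after aggregation) instead of WHERE

Corrected query:
SELECT category, SUM(price) FROM products GROUP BY category HAVING SUM(price) > 492.94

Result:
category | SUM(price)
---------+-----------
Kitchen  | 2196.55   
Office   | 1055.03   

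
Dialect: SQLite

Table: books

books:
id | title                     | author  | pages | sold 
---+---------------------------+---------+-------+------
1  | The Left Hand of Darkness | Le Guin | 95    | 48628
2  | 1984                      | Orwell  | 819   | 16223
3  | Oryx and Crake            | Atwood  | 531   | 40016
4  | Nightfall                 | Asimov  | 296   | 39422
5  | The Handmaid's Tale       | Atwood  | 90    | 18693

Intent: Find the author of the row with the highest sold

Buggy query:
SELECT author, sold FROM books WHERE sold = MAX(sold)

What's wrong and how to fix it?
Bug: WHERE is evaluated per row; an aggregate over the whole table isn't defined there

Fix: Wrap MAX in a scalar subquery so WHERE compares against a single value

Corrected query:
SELECT author, sold FROM books WHERE sold = (SELECT MAX(sold) FROM books)

Result:
author  | sold 
--------+------
Le Guin | 48628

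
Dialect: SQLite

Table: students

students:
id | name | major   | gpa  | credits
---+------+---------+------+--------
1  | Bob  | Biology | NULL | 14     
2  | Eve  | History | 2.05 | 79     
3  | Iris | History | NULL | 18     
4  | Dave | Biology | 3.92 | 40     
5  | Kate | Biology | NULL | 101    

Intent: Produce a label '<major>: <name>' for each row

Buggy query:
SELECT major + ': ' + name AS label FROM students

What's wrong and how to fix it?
Bug: '+' is numeric addition; on text columns SQLite converts them to 0 instead of concatenating

Fix: Replace + with || to concatenate text

Corrected query:
SELECT major || ': ' || name AS label FROM students

Result:
label        
-------------
Biology: Bob 
History: Eve 
History: Iris
Biology: Dave
Biology: Kate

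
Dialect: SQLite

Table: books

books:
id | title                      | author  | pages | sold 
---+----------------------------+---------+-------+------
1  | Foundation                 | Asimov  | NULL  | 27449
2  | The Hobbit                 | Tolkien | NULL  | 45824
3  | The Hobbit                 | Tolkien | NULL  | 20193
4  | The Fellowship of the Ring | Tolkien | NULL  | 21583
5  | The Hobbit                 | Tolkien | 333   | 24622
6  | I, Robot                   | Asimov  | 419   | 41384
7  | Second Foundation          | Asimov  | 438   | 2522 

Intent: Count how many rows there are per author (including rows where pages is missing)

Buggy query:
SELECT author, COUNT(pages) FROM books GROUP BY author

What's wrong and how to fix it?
Bug: COUNT(pages) skips NULLs, so groups with missing pages are undercounted

Fix: Replace COUNT(pages) with COUNT(*)

Corrected query:
SELECT author, COUNT(*) FROM books GROUP BY author

Result:
author  | COUNT(*)
--------+---------
Asimov  | 3       
Tolkien | 4       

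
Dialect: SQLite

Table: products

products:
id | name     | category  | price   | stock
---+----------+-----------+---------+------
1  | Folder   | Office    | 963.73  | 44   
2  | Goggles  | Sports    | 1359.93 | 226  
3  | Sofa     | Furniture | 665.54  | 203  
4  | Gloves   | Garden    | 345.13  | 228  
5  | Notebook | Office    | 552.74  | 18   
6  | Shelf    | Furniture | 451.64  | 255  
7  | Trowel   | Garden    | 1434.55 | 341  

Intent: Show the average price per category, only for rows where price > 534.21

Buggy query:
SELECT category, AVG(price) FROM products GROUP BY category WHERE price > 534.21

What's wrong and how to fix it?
Bug: WHERE cannot follow GROUP BY

Fix: Move the WHERE clause before GROUP BY

Corrected query:
SELECT category, AVG(price) FROM products WHERE price > 534.21 GROUP BY category

Result:
category  | AVG(price)
----------+-----------
Furniture | 665.54    
Garden    | 1434.55   
Office    | 758.235   
Sports    | 1359.93   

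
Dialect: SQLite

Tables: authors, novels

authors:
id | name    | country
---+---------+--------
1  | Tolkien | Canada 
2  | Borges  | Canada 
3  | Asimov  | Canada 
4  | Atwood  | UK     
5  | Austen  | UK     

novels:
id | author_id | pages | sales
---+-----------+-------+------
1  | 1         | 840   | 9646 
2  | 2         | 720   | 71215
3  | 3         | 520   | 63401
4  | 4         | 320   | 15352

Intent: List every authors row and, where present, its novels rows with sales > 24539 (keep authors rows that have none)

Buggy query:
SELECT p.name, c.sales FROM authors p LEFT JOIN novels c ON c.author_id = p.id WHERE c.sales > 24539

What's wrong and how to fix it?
Bug: A WHERE condition on the right-hand table after LEFT JOIN drops unmatched parents

Fix: Move the right-table condition into the ON clause so unmatched parents are kept

Corrected query:
SELECT p.name, c.sales FROM authors p LEFT JOIN novels c ON c.author_id = p.id AND c.sales > 24539

Result:
name    | sales
--------+------
Tolkien | NULL 
Borges  | 71215
Asimov  | 63401
Atwood  | NULL 
Austen  | NULL 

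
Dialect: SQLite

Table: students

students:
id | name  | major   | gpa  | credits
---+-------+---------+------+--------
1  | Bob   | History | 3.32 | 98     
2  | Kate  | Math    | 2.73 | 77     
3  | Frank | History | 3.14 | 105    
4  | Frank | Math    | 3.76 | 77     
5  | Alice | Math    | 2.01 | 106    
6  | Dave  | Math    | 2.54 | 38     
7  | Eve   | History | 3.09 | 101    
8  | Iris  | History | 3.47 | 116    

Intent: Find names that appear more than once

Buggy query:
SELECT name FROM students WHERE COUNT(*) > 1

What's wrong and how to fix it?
Bug: WHERE can't reference COUNT(*); aggregates are computed after WHERE

Fix: Group first, then use HAVING for the count condition

Corrected query:
SELECT name FROM students GROUP BY name HAVING COUNT(*) > 1

Result:
name 
-----
Frank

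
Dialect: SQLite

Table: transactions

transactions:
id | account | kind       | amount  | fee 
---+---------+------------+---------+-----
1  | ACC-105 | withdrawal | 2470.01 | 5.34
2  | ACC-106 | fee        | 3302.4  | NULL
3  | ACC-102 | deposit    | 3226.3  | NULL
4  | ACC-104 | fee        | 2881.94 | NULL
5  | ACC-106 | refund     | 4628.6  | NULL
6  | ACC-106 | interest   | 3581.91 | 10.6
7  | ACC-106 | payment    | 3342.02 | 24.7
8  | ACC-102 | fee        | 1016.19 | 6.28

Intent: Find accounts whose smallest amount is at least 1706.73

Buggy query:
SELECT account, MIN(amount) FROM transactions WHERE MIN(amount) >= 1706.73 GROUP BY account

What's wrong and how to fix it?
Bug: MIN() in WHERE is a misuse of aggregate

Fix: Replace WHERE with HAVING after the GROUP BY

Corrected query:
SELECT account, MIN(amount) FROM transactions GROUP BY account HAVING MIN(amount) >= 1706.73

Result:
account | MIN(amount)
--------+------------
ACC-104 | 2881.94    
ACC-105 | 2470.01    
ACC-106 | 3302.4     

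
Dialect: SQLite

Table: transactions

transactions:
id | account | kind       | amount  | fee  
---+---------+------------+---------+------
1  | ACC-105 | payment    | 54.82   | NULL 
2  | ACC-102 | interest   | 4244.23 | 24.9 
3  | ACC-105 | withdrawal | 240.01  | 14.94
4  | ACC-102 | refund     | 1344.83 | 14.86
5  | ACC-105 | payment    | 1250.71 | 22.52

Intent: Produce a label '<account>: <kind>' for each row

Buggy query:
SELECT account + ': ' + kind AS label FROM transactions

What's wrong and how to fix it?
Bug: '+' is numeric addition; on text columns SQLite converts them to 0 instead of concatenating

Fix: Replace + with || to concatenate text

Corrected query:
SELECT account || ': ' || kind AS label FROM transactions

Result:
label              
-------------------
ACC-105: payment   
ACC-102: interest  
ACC-105: withdrawal
ACC-102: refund    
ACC-105: payment   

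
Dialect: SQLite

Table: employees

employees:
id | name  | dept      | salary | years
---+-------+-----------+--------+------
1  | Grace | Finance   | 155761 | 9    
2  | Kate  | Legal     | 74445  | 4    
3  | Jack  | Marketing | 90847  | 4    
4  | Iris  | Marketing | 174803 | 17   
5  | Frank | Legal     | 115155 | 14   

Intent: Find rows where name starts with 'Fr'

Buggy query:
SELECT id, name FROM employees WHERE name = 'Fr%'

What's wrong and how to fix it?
Bug: Wildcards only work with LIKE; '=' treats '%' as a literal character

Fix: Use LIKE for wildcard pattern matching

Corrected query:
SELECT id, name FROM employees WHERE name LIKE 'Fr%'

Result:
id | name 
---+------
5  | Frank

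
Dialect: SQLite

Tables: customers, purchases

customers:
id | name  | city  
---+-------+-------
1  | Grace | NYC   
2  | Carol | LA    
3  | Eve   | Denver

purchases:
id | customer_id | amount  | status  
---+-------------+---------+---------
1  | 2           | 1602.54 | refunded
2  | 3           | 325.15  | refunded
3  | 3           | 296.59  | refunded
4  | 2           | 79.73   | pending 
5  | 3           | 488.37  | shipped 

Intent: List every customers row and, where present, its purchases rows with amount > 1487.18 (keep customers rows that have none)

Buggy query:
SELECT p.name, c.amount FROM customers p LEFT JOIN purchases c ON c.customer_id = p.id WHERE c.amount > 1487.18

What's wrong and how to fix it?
Bug: A WHERE condition on the right-hand table after LEFT JOIN drops unmatched parents

Fix: Move the right-table condition into the ON clause so unmatched parents are kept

Corrected query:
SELECT p.name, c.amount FROM customers p LEFT JOIN purchases c ON c.customer_id = p.id AND c.amount > 1487.18

Result:
name  | amount 
------+--------
Grace | NULL   
Carol | 1602.54
Eve   | NULL   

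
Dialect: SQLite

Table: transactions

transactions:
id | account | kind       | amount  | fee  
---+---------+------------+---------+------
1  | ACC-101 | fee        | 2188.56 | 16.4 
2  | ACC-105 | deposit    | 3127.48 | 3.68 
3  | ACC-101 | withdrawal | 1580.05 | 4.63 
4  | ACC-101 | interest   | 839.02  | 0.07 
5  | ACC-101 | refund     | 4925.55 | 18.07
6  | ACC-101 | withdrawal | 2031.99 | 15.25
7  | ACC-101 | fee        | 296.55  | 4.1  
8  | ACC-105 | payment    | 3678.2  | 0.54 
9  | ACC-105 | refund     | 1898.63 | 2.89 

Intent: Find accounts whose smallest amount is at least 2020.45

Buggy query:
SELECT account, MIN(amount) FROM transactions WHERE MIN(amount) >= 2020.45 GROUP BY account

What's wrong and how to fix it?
Bug: MIN() in WHERE is a misuse of aggregate

Fix: Replace WHERE with HAVING after the GROUP BY

Corrected query:
SELECT account, MIN(amount) FROM transactions GROUP BY account HAVING MIN(amount) >= 2020.45

Result:
(no rows)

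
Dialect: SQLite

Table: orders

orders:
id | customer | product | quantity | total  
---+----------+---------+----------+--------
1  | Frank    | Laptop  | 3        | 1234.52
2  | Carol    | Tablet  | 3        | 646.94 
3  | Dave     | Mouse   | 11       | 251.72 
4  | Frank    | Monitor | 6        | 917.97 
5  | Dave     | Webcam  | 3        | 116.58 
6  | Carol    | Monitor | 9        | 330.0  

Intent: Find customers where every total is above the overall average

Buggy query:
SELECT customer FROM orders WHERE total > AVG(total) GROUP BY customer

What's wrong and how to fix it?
Bug: AVG() is an aggregate; it can't sit directly in WHERE

Fix: Use a subquery for AVG and a HAVING MIN(...) filter so the condition holds for every row in the group

Corrected query:
SELECT customer FROM orders GROUP BY customer HAVING MIN(total) > (SELECT AVG(total) FROM orders)

Result:
customer
--------
Frank   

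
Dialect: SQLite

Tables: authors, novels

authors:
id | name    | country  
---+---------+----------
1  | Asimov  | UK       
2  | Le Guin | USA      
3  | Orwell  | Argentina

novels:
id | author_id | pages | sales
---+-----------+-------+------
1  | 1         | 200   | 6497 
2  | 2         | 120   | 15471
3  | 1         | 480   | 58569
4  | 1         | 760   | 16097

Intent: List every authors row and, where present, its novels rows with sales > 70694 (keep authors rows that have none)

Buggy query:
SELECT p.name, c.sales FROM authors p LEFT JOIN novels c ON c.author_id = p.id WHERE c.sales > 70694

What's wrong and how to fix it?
Bug: A WHERE condition on the right-hand table after LEFT JOIN drops unmatched parents

Fix: Put 'c.sales > 70694' in the JOIN's ON clause instead of WHERE

Corrected query:
SELECT p.name, c.sales FROM authors p LEFT JOIN novels c ON c.author_id = p.id AND c.sales > 70694

Result:
name    | sales
--------+------
Asimov  | NULL 
Le Guin | NULL 
Orwell  | NULL 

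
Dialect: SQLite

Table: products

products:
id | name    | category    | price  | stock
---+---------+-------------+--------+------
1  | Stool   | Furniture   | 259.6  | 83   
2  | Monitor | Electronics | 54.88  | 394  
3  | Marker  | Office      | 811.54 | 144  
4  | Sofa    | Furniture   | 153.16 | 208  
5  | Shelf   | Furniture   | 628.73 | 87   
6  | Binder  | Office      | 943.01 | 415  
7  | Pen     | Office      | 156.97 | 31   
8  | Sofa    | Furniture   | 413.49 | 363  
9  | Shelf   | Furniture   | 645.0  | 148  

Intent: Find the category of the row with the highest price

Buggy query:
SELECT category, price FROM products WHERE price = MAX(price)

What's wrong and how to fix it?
Bug: WHERE is evaluated per row; an aggregate over the whole table isn't defined there

Fix: Wrap MAX in a scalar subquery so WHERE compares against a single value

Corrected query:
SELECT category, price FROM products WHERE price = (SELECT MAX(price) FROM products)

Result:
category | price 
---------+-------
Office   | 943.01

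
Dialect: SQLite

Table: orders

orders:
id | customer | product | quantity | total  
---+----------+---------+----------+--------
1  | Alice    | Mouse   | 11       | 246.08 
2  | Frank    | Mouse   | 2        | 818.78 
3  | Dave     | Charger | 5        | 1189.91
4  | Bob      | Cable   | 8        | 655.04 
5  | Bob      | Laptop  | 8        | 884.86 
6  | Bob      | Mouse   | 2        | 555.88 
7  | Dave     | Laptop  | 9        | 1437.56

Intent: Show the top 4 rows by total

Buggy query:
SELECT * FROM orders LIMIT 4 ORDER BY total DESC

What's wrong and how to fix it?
Bug: ORDER BY cannot follow LIMIT; LIMIT is the final clause

Fix: Sort with ORDER BY, then apply LIMIT

Corrected query:
SELECT * FROM orders ORDER BY total DESC LIMIT 4

Result:
id | customer | product | quantity | total  
---+----------+---------+----------+--------
7  | Dave     | Laptop  | 9        | 1437.56
3  | Dave     | Charger | 5        | 1189.91
5  | Bob      | Laptop  | 8        | 884.86 
2  | Frank    | Mouse   | 2        | 818.78 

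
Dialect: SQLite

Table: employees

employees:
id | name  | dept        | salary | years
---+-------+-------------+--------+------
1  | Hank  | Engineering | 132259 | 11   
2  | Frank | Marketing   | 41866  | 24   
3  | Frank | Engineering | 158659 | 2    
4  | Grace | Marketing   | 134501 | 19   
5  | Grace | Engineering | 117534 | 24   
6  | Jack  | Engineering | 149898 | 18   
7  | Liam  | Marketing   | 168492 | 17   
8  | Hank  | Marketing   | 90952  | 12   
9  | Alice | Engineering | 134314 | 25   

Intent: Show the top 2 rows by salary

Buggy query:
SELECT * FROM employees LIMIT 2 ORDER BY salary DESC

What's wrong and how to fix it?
Bug: LIMIT must come after ORDER BY

Fix: Sort with ORDER BY, then apply LIMIT

Corrected query:
SELECT * FROM employees ORDER BY salary DESC LIMIT 2

Result:
id | name  | dept        | salary | years
---+-------+-------------+--------+------
7  | Liam  | Marketing   | 168492 | 17   
3  | Frank | Engineering | 158659 | 2    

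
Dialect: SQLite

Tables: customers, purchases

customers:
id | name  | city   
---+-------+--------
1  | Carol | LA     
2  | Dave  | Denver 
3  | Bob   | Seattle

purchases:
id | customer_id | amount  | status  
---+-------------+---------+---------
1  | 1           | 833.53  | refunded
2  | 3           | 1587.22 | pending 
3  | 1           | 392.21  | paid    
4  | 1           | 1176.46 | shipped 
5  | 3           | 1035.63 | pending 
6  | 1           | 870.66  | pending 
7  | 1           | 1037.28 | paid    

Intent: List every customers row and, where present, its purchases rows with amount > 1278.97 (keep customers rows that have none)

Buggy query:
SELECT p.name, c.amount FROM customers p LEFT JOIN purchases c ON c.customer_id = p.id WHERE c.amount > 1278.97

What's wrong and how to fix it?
Bug: Filtering c.amount in WHERE discards the NULL rows produced by LEFT JOIN, turning it into an inner join

Fix: Move the right-table condition into the ON clause so unmatched parents are kept

Corrected query:
SELECT p.name, c.amount FROM customers p LEFT JOIN purchases c ON c.customer_id = p.id AND c.amount > 1278.97

Result:
name  | amount 
------+--------
Carol | NULL   
Dave  | NULL   
Bob   | 1587.22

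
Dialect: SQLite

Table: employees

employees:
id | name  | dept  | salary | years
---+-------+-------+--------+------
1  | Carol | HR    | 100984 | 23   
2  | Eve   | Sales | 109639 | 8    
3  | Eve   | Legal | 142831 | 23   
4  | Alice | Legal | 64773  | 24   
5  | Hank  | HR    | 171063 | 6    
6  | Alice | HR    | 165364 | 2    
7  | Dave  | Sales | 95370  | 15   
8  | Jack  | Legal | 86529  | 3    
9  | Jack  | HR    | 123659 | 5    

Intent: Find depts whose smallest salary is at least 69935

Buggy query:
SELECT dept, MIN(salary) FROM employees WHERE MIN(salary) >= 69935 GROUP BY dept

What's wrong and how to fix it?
Bug: Aggregates like MIN are computed per group after WHERE runs

Fix: Replace WHERE with HAVING after the GROUP BY

Corrected query:
SELECT dept, MIN(salary) FROM employees GROUP BY dept HAVING MIN(salary) >= 69935

Result:
dept  | MIN(salary)
------+------------
HR    | 100984     
Sales | 95370      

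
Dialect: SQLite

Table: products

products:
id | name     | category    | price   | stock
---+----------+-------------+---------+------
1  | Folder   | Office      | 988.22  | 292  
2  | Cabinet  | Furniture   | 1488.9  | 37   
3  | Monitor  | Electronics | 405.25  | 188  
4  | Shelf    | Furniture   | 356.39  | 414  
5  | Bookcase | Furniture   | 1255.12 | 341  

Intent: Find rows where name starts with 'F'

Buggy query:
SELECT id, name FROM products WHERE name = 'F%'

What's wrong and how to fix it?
Bug: '=' compares the literal string including the % character; pattern matching needs LIKE

Fix: Use LIKE for wildcard pattern matching

Corrected query:
SELECT id, name FROM products WHERE name LIKE 'F%'

Result:
id | name  
---+-------
1  | Folder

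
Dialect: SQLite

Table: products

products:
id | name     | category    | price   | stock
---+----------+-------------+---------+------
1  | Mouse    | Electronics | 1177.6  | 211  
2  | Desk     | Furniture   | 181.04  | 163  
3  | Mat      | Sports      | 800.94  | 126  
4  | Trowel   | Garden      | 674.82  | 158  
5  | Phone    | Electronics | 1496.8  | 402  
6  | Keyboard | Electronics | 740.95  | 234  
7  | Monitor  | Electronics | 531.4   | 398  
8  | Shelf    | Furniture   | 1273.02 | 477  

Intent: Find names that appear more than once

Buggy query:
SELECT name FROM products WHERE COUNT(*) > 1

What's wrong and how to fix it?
Bug: COUNT(*) is an aggregate and cannot be used in WHERE

Fix: Group first, then use HAVING for the count condition

Corrected query:
SELECT name FROM products GROUP BY name HAVING COUNT(*) > 1

Result:
(no rows)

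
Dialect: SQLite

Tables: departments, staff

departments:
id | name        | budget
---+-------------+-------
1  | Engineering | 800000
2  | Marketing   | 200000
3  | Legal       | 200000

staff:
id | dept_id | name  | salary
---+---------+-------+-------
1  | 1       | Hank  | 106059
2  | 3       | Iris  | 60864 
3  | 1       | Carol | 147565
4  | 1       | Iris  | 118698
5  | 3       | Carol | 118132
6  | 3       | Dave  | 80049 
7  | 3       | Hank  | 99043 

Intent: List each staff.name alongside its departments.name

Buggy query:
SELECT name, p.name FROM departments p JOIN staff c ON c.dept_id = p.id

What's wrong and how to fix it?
Bug: 'name' exists in both joined tables, so the database can't tell which one is meant

Fix: Prefix ambiguous columns with the table alias

Corrected query:
SELECT c.name, p.name FROM departments p JOIN staff c ON c.dept_id = p.id

Result:
name  | name       
------+------------
Hank  | Engineering
Iris  | Legal      
Carol | Engineering
Iris  | Engineering
Carol | Legal      
Dave  | Legal      
Hank  | Legal      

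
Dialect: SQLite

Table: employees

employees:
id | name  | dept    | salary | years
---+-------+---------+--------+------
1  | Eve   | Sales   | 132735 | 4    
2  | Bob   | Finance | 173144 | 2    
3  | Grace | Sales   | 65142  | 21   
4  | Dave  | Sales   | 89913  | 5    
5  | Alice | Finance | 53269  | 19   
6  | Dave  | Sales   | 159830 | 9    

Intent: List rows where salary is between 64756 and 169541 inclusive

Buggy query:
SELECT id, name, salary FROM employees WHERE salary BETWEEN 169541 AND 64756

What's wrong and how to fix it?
Bug: The bounds are reversed; BETWEEN a AND b requires a <= b to match anything

Fix: Write BETWEEN 64756 AND 169541

Corrected query:
SELECT id, name, salary FROM employees WHERE salary BETWEEN 64756 AND 169541

Result:
id | name  | salary
---+-------+-------
1  | Eve   | 132735
3  | Grace | 65142 
4  | Dave  | 89913 
6  | Dave  | 159830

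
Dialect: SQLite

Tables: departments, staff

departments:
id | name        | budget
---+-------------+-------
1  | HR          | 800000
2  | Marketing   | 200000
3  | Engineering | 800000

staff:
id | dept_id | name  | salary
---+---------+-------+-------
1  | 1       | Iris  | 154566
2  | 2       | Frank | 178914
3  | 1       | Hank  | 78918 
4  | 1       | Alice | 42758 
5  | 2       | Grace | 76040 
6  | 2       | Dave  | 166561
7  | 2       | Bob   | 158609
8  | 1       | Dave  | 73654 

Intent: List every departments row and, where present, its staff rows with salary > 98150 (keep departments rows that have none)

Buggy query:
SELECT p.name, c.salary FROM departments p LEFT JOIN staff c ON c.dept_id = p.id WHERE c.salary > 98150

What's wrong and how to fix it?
Bug: A WHERE condition on the right-hand table after LEFT JOIN drops unmatched parents

Fix: Put 'c.salary > 98150' in the JOIN's ON clause instead of WHERE

Corrected query:
SELECT p.name, c.salary FROM departments p LEFT JOIN staff c ON c.dept_id = p.id AND c.salary > 98150

Result:
name        | salary
------------+-------
HR          | 154566
Marketing   | 158609
Marketing   | 166561
Marketing   | 178914
Engineering | NULL  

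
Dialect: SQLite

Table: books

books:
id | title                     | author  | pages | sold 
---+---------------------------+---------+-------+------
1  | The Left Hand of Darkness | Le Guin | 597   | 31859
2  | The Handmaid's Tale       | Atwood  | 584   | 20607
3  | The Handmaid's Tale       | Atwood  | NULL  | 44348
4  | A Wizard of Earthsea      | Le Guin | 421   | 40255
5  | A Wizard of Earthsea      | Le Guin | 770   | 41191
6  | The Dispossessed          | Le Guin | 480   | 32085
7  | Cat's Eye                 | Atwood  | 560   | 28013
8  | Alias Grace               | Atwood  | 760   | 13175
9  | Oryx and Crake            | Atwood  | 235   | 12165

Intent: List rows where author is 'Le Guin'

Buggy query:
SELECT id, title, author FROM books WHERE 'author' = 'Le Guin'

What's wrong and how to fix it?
Bug: 'author' in single quotes is a string literal, not the column; the comparison is literal-vs-literal and never true

Fix: Remove the quotes around the column name (or use double quotes for an identifier)

Corrected query:
SELECT id, title, author FROM books WHERE author = 'Le Guin'

Result:
id | title                     | author 
---+---------------------------+--------
1  | The Left Hand of Darkness | Le Guin
4  | A Wizard of Earthsea      | Le Guin
5  | A Wizard of Earthsea      | Le Guin
6  | The Dispossessed          | Le Guin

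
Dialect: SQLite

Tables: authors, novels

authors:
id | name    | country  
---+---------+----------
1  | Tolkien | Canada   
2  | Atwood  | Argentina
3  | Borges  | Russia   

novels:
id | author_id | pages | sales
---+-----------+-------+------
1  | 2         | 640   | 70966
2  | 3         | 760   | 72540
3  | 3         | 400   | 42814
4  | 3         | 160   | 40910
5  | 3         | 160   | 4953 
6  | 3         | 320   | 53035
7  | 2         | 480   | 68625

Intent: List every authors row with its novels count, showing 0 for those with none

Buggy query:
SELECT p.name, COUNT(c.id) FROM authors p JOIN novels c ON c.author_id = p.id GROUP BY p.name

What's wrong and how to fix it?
Bug: An inner join excludes parents with zero children

Fix: Use LEFT JOIN so parents without children still appear (COUNT(c.id) gives 0)

Corrected query:
SELECT p.name, COUNT(c.id) FROM authors p LEFT JOIN novels c ON c.author_id = p.id GROUP BY p.name

Result:
name    | COUNT(c.id)
--------+------------
Atwood  | 2          
Borges  | 5          
Tolkien | 0          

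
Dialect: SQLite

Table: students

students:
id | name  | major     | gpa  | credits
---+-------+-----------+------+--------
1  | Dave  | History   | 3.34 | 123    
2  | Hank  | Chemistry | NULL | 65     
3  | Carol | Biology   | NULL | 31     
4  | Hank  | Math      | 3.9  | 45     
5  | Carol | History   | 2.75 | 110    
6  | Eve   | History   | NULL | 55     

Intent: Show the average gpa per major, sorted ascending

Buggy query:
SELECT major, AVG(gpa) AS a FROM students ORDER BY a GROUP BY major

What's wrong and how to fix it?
Bug: ORDER BY appears before GROUP BY; SQL clause order requires GROUP BY first

Fix: Move ORDER BY to the end, after GROUP BY

Corrected query:
SELECT major, AVG(gpa) AS a FROM students GROUP BY major ORDER BY a

Result:
major     | a    
----------+------
Biology   | NULL 
Chemistry | NULL 
History   | 3.045
Math      | 3.9  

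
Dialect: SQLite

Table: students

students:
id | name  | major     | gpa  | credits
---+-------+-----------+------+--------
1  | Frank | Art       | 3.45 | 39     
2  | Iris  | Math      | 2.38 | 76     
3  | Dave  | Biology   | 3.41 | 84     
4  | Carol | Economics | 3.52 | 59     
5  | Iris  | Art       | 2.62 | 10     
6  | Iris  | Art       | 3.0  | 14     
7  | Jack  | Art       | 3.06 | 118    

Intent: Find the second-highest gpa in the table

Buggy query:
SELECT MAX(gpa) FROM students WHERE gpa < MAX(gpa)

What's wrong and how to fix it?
Bug: MAX(gpa) on the right of the comparison is an aggregate-in-WHERE error

Fix: Put the inner MAX in a scalar subquery

Corrected query:
SELECT MAX(gpa) FROM students WHERE gpa < (SELECT MAX(gpa) FROM students)

Result:
MAX(gpa)
--------
3.45    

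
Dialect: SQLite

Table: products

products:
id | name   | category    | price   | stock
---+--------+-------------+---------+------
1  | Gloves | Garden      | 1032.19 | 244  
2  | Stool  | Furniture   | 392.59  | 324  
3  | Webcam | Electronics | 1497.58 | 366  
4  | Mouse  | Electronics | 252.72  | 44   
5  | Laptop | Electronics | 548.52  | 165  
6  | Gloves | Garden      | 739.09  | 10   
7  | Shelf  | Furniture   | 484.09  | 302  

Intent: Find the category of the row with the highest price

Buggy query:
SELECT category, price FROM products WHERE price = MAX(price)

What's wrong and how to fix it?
Bug: WHERE is evaluated per row; an aggregate over the whole table isn't defined there

Fix: Wrap MAX in a scalar subquery so WHERE compares against a single value

Corrected query:
SELECT category, price FROM products WHERE price = (SELECT MAX(price) FROM products)

Result:
category    | price  
------------+--------
Electronics | 1497.58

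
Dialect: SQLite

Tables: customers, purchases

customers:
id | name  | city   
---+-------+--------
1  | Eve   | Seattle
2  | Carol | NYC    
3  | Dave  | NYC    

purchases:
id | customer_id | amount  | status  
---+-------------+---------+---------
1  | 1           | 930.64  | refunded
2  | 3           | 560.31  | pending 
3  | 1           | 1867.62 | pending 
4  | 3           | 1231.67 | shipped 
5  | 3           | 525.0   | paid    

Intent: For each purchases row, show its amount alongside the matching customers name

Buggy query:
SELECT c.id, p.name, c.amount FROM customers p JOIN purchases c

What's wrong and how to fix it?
Bug: Missing join condition: each purchases row is matched to all customers rows instead of just its own

Fix: Specify the join condition linking the foreign key to the parent id

Corrected query:
SELECT c.id, p.name, c.amount FROM customers p JOIN purchases c ON c.customer_id = p.id

Result:
id | name | amount 
---+------+--------
1  | Eve  | 930.64 
2  | Dave | 560.31 
3  | Eve  | 1867.62
4  | Dave | 1231.67
5  | Dave | 525    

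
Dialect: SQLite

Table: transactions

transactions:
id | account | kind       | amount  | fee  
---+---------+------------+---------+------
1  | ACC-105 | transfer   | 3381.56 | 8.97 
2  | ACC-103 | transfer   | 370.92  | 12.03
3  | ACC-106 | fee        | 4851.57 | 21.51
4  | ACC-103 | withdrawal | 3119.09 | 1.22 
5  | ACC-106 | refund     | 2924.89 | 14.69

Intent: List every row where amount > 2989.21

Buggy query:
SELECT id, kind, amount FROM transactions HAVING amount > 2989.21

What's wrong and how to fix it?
Bug: HAVING filters the output of aggregation, but this query has no GROUP BY and no aggregate functions, so SQLite rejects it (HAVING clause on a non-aggregate query); the condition here is per row

Fix: Replace HAVING with WHERE since the condition applies to individual rows

Corrected query:
SELECT id, kind, amount FROM transactions WHERE amount > 2989.21

Result:
id | kind       | amount 
---+------------+--------
1  | transfer   | 3381.56
3  | fee        | 4851.57
4  | withdrawal | 3119.09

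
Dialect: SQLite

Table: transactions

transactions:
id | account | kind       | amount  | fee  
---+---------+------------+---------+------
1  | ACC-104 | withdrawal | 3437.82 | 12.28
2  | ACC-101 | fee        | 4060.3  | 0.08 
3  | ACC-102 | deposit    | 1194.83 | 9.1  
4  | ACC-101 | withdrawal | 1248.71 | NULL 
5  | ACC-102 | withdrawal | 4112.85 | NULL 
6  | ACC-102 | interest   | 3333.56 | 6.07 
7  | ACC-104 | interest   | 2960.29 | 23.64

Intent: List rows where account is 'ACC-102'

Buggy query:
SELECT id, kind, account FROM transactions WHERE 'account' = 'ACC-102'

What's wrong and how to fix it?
Bug: 'account' in single quotes is a string literal, not the column; the comparison is literal-vs-literal and never true

Fix: Remove the quotes around the column name (or use double quotes for an identifier)

Corrected query:
SELECT id, kind, account FROM transactions WHERE account = 'ACC-102'

Result:
id | kind       | account
---+------------+--------
3  | deposit    | ACC-102
5  | withdrawal | ACC-102
6  | interest   | ACC-102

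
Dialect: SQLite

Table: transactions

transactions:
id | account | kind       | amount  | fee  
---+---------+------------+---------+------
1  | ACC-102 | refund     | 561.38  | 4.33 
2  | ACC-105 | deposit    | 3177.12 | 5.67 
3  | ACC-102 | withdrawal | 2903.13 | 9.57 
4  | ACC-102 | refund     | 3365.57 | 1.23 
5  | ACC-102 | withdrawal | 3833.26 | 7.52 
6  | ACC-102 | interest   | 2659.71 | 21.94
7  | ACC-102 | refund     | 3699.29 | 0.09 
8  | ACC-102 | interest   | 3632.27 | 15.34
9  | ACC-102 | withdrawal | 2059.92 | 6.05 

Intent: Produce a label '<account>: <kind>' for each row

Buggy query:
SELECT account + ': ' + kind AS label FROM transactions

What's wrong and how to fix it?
Bug: SQLite uses || for string concatenation; + coerces text to numbers (yielding 0)

Fix: Use the || operator for string concatenation

Corrected query:
SELECT account || ': ' || kind AS label FROM transactions

Result:
label              
-------------------
ACC-102: refund    
ACC-105: deposit   
ACC-102: withdrawal
ACC-102: refund    
ACC-102: withdrawal
ACC-102: interest  
ACC-102: refund    
ACC-102: interest  
ACC-102: withdrawal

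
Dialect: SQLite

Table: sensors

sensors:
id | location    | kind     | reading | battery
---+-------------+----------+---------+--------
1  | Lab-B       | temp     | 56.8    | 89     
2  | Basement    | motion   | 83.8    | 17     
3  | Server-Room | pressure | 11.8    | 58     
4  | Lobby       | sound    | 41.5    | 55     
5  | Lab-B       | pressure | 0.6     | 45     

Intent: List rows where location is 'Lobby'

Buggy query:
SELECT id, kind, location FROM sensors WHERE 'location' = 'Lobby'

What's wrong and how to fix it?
Bug: Single quotes denote string literals in SQL; the column name is being compared as a constant string

Fix: Remove the quotes around the column name (or use double quotes for an identifier)

Corrected query:
SELECT id, kind, location FROM sensors WHERE location = 'Lobby'

Result:
id | kind  | location
---+-------+---------
4  | sound | Lobby   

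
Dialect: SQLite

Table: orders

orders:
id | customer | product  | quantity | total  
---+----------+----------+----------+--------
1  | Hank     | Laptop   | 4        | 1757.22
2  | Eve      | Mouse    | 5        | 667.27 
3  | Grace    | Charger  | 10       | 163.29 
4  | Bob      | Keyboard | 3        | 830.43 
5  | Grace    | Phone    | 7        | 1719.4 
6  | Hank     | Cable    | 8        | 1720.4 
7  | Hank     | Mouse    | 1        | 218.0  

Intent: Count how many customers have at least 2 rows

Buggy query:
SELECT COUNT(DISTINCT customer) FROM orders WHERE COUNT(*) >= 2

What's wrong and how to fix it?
Bug: WHERE filters individual rows, not groups, so a group-level COUNT is invalid there

Fix: Use a subquery that GROUPs and filters with HAVING, then count its rows

Corrected query:
SELECT COUNT(*) FROM (SELECT customer FROM orders GROUP BY customer HAVING COUNT(*) >= 2)

Result:
COUNT(*)
--------
2       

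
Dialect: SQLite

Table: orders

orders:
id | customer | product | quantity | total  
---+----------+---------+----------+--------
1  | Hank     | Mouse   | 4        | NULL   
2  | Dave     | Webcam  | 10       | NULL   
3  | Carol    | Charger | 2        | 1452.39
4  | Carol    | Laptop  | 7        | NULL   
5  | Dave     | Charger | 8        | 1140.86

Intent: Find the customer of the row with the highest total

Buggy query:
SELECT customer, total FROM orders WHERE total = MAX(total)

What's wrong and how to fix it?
Bug: MAX(total) is an aggregate and cannot be used directly in WHERE

Fix: Use a subquery: WHERE total = (SELECT MAX(total) FROM orders)

Corrected query:
SELECT customer, total FROM orders WHERE total = (SELECT MAX(total) FROM orders)

Result:
customer | total  
---------+--------
Carol    | 1452.39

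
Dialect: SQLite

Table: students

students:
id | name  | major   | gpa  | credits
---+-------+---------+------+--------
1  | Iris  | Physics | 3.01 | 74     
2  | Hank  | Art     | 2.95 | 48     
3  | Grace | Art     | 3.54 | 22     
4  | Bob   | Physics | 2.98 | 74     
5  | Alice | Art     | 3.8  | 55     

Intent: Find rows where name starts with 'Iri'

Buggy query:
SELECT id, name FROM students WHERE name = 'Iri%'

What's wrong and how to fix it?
Bug: Wildcards only work with LIKE; '=' treats '%' as a literal character

Fix: Use LIKE for wildcard pattern matching

Corrected query:
SELECT id, name FROM students WHERE name LIKE 'Iri%'

Result:
id | name
---+-----
1  | Iris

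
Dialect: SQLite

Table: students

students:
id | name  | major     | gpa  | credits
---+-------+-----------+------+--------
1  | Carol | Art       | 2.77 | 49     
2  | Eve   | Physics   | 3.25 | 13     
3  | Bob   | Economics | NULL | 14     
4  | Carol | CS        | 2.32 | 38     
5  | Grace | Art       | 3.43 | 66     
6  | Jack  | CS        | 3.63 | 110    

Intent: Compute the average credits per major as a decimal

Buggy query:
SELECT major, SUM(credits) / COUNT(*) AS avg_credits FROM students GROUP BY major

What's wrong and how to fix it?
Bug: Both operands are integers, so '/' performs integer division and truncates

Fix: Multiply by 1.0 (or CAST to REAL) to force floating-point division

Corrected query:
SELECT major, SUM(credits) * 1.0 / COUNT(*) AS avg_credits FROM students GROUP BY major

Result:
major     | avg_credits
----------+------------
Art       | 57.5       
CS        | 74         
Economics | 14         
Physics   | 13         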